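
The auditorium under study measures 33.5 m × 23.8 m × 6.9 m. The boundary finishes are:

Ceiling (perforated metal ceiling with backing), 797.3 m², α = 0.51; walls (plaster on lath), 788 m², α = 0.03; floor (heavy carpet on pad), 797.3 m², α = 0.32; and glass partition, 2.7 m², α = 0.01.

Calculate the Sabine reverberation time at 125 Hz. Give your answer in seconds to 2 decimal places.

Total absorption A = 797.3·0.51 + 788·0.03 + 797.3·0.32 + 2.7·0.01
  = 406.623 + 23.640 + 255.136 + 0.027 = 685.426 m² sabins.
V = 33.5·23.8·6.9 = 5501.37 m³.
Sabine: RT60 = 0.161 × 5501.37 / 685.426 = 1.29 s.

1.29 s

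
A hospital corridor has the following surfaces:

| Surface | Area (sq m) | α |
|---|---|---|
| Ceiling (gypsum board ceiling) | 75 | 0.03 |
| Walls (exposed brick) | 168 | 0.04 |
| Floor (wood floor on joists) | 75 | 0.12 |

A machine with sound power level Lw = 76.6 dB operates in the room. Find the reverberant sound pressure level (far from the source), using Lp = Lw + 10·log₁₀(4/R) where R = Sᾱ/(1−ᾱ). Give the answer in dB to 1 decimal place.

69.8 dB

A = 17.970 sabins; S = 318.0 sq m.
ᾱ = 0.0565, so room constant R = A/(1−ᾱ) = 19.046 sq m.
Lp = Lw + 10 log₁₀(4/R) = 76.6 -6.78 = 69.8 dB.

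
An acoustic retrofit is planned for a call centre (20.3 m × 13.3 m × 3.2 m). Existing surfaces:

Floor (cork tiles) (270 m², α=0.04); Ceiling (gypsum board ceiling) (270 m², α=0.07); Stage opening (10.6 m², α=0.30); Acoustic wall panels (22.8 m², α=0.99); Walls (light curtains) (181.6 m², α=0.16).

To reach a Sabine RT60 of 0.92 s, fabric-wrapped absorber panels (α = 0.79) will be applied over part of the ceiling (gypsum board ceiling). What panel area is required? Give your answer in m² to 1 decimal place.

92.6

Summing Sᵢαᵢ: 10.800 + 18.900 + 3.180 + 22.572 + 29.056 → A₁ = 84.508 sabins.
V = 863.968 m³. Target absorption A₂ = 0.161 × 863.968 / 0.92 = 151.194 sabins.
ΔA needed = 151.194 − 84.508 = 66.686 sabins.
Each m² of panel replacing the ceiling (gypsum board ceiling) adds (0.79 − 0.07) = 0.72 sabins.
Area = ΔA/Δα = 66.686/0.72 = 92.6 m².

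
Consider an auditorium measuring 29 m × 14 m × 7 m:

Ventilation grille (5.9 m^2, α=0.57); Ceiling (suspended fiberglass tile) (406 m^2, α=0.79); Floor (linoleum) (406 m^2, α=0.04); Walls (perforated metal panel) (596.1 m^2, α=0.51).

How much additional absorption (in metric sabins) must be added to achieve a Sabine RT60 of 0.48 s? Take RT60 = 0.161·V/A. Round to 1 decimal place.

Total absorption A₁ = 5.9·0.57 + 406·0.79 + 406·0.04 + 596.1·0.51
  = 3.363 + 320.740 + 16.240 + 304.011 = 644.354 m^2 sabins.
Target A₂ = 0.161·2842/0.48 = 953.254 sabins (V = 2842 m³).
Additional absorption ΔA = 953.254 − 644.354 = 308.9 sabins.

308.9 sabins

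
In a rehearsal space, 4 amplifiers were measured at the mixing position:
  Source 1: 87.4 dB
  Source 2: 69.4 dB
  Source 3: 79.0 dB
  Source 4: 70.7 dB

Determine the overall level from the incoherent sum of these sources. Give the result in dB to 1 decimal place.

Sum in the linear (power) domain: Σ 10^(Lᵢ/10) = 10^(87.4/10) + 10^(69.4/10) + 10^(79.0/10) + 10^(70.7/10) = 6.494e+08.
Back to dB: 10·log₁₀ Σ = 88.1 dB.

88.1 dB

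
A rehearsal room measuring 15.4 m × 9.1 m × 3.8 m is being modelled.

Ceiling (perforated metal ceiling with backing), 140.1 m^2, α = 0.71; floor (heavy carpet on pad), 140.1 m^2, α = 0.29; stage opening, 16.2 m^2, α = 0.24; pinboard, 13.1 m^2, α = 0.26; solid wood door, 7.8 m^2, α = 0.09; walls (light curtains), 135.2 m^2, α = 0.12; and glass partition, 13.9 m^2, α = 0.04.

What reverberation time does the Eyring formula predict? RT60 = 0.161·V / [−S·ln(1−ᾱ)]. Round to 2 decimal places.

Total surface area S = 140.1 + 140.1 + 16.2 + 13.1 + 7.8 + 135.2 + 13.9 = 466.4 m^2.
Σ(Sᵢαᵢ) = 140.1×0.71 + 140.1×0.29 + 16.2×0.24 + 13.1×0.26 + 7.8×0.09 + 135.2×0.12 + 13.9×0.04 = 164.876.
ᾱ = 164.876 / 466.4 = 0.3535.
Eyring denominator: −S ln(1−ᾱ) = 203.435.
V = 15.4 × 9.1 × 3.8 = 532.532 m³.
T = 0.161·V/[−S·ln(1−ᾱ)] = 0.161·532.532/203.435 = 0.42 s.

0.42 sec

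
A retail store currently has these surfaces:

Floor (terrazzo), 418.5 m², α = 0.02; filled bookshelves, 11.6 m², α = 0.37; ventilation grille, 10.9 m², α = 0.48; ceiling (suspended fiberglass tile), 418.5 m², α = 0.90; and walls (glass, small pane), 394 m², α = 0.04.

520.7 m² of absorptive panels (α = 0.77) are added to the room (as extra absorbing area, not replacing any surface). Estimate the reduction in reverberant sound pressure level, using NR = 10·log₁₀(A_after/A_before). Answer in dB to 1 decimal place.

3.0 dB

Total absorption A_before = 418.5×0.02 + 11.6×0.37 + 10.9×0.48 + 418.5×0.90 + 394×0.04
  = 8.370 + 4.292 + 5.232 + 376.650 + 15.760 = 410.304 m² sabins.
Treatment contributes 520.7·0.77 = 400.939 sabins.
A_after = 410.304 + 400.939 = 811.243 sabins.
NR = 10·log₁₀(811.243/410.304) = 3.0 dB.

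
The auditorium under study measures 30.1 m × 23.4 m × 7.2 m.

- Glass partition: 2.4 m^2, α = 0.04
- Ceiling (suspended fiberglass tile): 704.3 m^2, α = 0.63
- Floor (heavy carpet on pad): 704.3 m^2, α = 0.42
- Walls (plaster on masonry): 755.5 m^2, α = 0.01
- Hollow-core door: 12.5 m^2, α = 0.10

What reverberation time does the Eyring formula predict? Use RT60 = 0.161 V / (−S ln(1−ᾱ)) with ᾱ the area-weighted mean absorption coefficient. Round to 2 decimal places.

S = Σ Sᵢ = 2179.0 m^2.
Absorption A = 2.4·0.04 + 704.3·0.63 + 704.3·0.42 + 755.5·0.01 + 12.5·0.10 = 748.416 sabins.
ᾱ = 748.416 / 2179.0 = 0.3435.
−S·ln(1−ᾱ) = −2179.0 × ln(1 − 0.3435) = 916.994.
V = 30.1 × 23.4 × 7.2 = 5071.248 m³.
T = 0.161·V/[−S·ln(1−ᾱ)] = 0.161·5071.248/916.994 = 0.89 s.

0.89 sec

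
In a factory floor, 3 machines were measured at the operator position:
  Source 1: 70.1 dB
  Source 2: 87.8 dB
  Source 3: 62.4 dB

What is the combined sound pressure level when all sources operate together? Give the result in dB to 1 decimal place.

Sum in the linear (power) domain: Σ 10^(Lᵢ/10) = 10^(70.1/10) + 10^(87.8/10) + 10^(62.4/10) = 6.145e+08.
L_total = 10·log₁₀(6.145e+08) = 87.9 dB.

87.9 dB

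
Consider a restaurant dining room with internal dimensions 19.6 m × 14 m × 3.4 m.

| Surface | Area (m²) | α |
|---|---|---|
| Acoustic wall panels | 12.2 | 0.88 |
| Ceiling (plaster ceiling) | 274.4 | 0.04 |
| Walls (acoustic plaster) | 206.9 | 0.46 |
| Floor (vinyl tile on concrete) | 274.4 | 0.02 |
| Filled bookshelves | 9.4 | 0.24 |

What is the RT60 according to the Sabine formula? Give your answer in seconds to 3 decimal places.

Total absorption A = 12.2·0.88 + 274.4·0.04 + 206.9·0.46 + 274.4·0.02 + 9.4·0.24
  = 10.736 + 10.976 + 95.174 + 5.488 + 2.256 = 124.630 m² sabins.
Volume V = 19.6 × 14 × 3.4 = 932.96 m³.
RT60 = 0.161 · V / A = 0.161 × 932.96 / 124.630 = 1.205 s.

1.205 s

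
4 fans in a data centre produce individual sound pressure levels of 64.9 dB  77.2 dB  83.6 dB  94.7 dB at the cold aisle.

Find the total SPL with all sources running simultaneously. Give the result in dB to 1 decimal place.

Converting to relative power and adding: 10^(64.9/10) + 10^(77.2/10) + 10^(83.6/10) + 10^(94.7/10) = 3.236e+09.
Back to dB: 10·log₁₀ Σ = 95.1 dB.

95.1 dB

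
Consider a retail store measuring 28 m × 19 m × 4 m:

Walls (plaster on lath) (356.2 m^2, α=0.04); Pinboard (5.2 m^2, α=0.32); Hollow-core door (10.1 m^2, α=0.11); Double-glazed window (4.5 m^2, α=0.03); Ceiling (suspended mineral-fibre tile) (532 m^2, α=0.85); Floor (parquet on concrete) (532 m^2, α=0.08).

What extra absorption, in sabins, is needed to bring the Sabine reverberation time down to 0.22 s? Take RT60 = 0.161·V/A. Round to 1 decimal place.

1045.4 sabins

Total absorption A₁ = 356.2×0.04 + 5.2×0.32 + 10.1×0.11 + 4.5×0.03 + 532×0.85 + 532×0.08
  = 14.248 + 1.664 + 1.111 + 0.135 + 452.200 + 42.560 = 511.918 m^2 sabins.
V = 2128 m³. Required absorption A₂ = 0.161 × 2128 / 0.22 = 1557.309 sabins.
Shortfall: 1557.309 − 511.918 = 1045.4 sabins.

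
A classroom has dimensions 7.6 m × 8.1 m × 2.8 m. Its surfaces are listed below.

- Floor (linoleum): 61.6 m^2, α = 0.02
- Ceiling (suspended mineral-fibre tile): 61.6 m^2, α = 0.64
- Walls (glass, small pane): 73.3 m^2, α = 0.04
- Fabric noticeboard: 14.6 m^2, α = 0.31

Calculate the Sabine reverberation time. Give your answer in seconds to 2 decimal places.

Equivalent absorption area: A = 61.6·0.02 + 61.6·0.64 + 73.3·0.04 + 14.6·0.31 = 48.114 m^2.
Room volume: 172.368 m³.
RT60 = 0.161 · V / A = 0.161 × 172.368 / 48.114 = 0.58 s.

0.58 sec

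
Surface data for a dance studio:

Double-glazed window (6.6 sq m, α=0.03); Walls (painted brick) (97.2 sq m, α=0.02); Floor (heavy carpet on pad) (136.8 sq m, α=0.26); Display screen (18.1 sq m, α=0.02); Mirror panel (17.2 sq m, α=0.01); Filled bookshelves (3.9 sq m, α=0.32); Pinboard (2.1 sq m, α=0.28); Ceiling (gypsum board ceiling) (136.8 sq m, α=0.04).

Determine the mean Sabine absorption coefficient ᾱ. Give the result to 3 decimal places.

Total surface area S = 418.7 sq m.
A = 6.6*0.03 + 97.2*0.02 + 136.8*0.26 + 18.1*0.02 + 17.2*0.01 + 3.9*0.32 + 2.1*0.28 + 136.8*0.04 = 45.552 sabins.
ᾱ = 45.552 / 418.7 = 0.109.

0.109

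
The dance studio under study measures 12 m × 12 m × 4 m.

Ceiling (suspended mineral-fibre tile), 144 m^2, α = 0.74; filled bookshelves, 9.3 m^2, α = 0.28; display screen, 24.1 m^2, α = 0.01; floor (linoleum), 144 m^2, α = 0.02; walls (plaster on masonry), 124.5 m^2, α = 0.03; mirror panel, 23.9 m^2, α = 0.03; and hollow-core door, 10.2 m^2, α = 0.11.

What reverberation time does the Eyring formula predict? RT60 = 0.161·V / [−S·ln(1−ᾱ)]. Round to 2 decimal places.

0.69 sec

S = Σ Sᵢ = 480.0 m^2.
Σ(Sᵢαᵢ) = 144×0.74 + 9.3×0.28 + 24.1×0.01 + 144×0.02 + 124.5×0.03 + 23.9×0.03 + 10.2×0.11 = 117.859.
ᾱ = 117.859 / 480.0 = 0.2455.
Eyring denominator: −S ln(1−ᾱ) = 135.216.
V = 12 × 12 × 4 = 576 m³.
T = 0.161·V/[−S·ln(1−ᾱ)] = 0.161·576/135.216 = 0.69 s.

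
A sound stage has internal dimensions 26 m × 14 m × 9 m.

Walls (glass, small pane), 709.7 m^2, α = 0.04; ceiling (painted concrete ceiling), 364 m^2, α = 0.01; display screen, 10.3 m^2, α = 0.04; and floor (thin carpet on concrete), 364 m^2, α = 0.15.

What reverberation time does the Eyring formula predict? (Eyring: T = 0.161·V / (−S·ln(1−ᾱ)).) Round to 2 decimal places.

S = Σ Sᵢ = 1448.0 m^2.
Σ(Sᵢαᵢ) = 709.7·0.04 + 364·0.01 + 10.3·0.04 + 364·0.15 = 87.040.
ᾱ = 87.040 / 1448.0 = 0.0601.
Eyring denominator: −S ln(1−ᾱ) = 89.750.
V = 26 × 14 × 9 = 3276 m³.
RT60 = 0.161 × 3276 / 89.750 = 5.88 s.

5.88 sec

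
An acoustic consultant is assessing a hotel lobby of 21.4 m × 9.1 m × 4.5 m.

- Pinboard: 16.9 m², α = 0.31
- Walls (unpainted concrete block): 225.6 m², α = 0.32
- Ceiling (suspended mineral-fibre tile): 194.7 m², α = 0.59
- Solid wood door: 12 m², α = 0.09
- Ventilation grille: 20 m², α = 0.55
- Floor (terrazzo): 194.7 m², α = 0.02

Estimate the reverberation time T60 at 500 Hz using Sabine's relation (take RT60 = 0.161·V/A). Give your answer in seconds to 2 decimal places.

0.68 sec

Total absorption A = 16.9*0.31 + 225.6*0.32 + 194.7*0.59 + 12*0.09 + 20*0.55 + 194.7*0.02
  = 5.239 + 72.192 + 114.873 + 1.080 + 11.000 + 3.894 = 208.278 m² sabins.
Volume V = 21.4 × 9.1 × 4.5 = 876.33 m³.
Sabine: RT60 = 0.161 × 876.33 / 208.278 = 0.68 s.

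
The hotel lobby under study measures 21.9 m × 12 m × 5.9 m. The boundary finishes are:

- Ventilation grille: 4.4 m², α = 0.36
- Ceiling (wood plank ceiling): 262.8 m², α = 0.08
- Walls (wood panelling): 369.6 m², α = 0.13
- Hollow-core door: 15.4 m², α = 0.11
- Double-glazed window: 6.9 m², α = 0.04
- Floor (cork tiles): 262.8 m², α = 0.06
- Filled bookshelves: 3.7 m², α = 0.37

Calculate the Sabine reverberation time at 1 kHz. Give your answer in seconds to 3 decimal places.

A = Σ Sᵢαᵢ = 4.4×0.36 + 262.8×0.08 + 369.6×0.13 + 15.4×0.11 + 6.9×0.04 + 262.8×0.06 + 3.7×0.37 = 89.763 sabins.
Room volume: 1550.52 m³.
T = 0.161 V/A = 0.161·1550.52/89.763 = 2.781 s.

2.781 s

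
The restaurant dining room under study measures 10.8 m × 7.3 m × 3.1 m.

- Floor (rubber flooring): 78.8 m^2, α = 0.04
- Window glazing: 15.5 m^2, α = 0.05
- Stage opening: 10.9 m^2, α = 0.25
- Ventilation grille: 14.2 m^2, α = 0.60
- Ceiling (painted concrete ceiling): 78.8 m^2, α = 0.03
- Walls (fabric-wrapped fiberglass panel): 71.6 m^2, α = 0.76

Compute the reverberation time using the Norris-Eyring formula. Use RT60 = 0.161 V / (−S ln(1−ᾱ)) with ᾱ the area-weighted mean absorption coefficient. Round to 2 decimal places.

S = Σ Sᵢ = 269.8 m^2.
Absorption A = 78.8×0.04 + 15.5×0.05 + 10.9×0.25 + 14.2×0.60 + 78.8×0.03 + 71.6×0.76 = 71.952 sabins.
ᾱ = 71.952 / 269.8 = 0.2667.
−S·ln(1−ᾱ) = −269.8 × ln(1 − 0.2667) = 83.692.
V = 10.8 × 7.3 × 3.1 = 244.404 m³.
T = 0.161·V/[−S·ln(1−ᾱ)] = 0.161·244.404/83.692 = 0.47 s.

0.47 sec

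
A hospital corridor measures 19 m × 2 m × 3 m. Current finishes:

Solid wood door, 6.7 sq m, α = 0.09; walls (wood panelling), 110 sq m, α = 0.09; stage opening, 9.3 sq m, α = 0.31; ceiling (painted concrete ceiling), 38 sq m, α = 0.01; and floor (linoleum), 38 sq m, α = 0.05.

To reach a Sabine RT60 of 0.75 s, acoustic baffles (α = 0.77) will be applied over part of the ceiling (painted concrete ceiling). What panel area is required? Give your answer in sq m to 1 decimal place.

A₁ = Σ Sᵢαᵢ = 6.7·0.09 + 110·0.09 + 9.3·0.31 + 38·0.01 + 38·0.05 = 15.666 sabins.
Required A₂ = 0.161·114/0.75 = 24.472 sabins.
Absorption to add: 24.472 − 15.666 = 8.806 sabins.
Each sq m of panel replacing the ceiling (painted concrete ceiling) adds (0.77 − 0.01) = 0.76 sabins.
Area = ΔA/Δα = 8.806/0.76 = 11.6 sq m.

11.6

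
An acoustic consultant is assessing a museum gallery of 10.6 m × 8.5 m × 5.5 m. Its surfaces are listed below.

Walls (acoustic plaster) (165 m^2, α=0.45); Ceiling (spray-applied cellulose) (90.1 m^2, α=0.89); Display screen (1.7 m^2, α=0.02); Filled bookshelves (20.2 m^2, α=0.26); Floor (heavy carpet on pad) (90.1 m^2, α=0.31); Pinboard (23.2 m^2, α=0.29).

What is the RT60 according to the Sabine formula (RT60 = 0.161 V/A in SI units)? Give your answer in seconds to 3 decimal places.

Equivalent absorption area: A = 165×0.45 + 90.1×0.89 + 1.7×0.02 + 20.2×0.26 + 90.1×0.31 + 23.2×0.29 = 194.384 m^2.
Volume V = 10.6 × 8.5 × 5.5 = 495.55 m³.
RT60 = 0.161 · V / A = 0.161 × 495.55 / 194.384 = 0.410 s.

0.410 sec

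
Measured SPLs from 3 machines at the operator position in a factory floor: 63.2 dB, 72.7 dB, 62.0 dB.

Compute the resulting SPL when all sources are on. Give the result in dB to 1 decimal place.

73.5 dB

Σ 10^(Lᵢ/10) = 2.23e+07.
Combined level = 10 log₁₀(2.23e+07) = 73.5 dB.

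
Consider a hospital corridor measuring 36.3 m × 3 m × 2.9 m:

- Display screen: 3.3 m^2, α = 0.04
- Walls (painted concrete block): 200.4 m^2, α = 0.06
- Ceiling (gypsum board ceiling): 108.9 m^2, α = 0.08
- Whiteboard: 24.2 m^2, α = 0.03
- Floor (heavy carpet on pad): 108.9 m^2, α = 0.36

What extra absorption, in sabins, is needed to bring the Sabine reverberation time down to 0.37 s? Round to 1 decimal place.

76.6 sabins

A₁ = Σ Sᵢαᵢ = 3.3·0.04 + 200.4·0.06 + 108.9·0.08 + 24.2·0.03 + 108.9·0.36 = 60.798 sabins.
V = 315.81 m³. Required absorption A₂ = 0.161 × 315.81 / 0.37 = 137.420 sabins.
Shortfall: 137.420 − 60.798 = 76.6 sabins.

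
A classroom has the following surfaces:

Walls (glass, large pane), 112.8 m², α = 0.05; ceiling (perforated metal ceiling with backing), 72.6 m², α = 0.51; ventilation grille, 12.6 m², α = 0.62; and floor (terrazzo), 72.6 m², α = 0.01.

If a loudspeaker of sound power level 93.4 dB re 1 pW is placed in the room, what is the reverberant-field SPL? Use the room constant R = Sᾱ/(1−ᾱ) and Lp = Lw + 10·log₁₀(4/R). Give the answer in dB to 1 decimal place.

A = 51.204 sabins; S = 270.6 m².
ᾱ = 0.1892, so room constant R = A/(1−ᾱ) = 63.152 m².
Lp = 93.4 + 10·log₁₀(4/63.152) = 93.4 + (-11.98) = 81.4 dB.

81.4 dB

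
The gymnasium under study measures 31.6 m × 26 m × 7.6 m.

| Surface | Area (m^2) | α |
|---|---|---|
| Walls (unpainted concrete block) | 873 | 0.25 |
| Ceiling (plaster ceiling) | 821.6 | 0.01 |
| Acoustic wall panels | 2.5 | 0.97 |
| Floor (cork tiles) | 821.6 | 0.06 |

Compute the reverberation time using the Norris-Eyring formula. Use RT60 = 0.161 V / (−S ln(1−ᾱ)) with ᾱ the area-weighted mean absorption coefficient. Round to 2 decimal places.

S = Σ Sᵢ = 2518.7 m^2.
Absorption A = 873·0.25 + 821.6·0.01 + 2.5·0.97 + 821.6·0.06 = 278.187 sabins.
Mean coefficient ᾱ = A/S = 0.1104.
−S·ln(1−ᾱ) = −2518.7 × ln(1 − 0.1104) = 294.646.
V = 31.6 × 26 × 7.6 = 6244.16 m³.
T = 0.161·V/[−S·ln(1−ᾱ)] = 0.161·6244.16/294.646 = 3.41 s.

3.41 seconds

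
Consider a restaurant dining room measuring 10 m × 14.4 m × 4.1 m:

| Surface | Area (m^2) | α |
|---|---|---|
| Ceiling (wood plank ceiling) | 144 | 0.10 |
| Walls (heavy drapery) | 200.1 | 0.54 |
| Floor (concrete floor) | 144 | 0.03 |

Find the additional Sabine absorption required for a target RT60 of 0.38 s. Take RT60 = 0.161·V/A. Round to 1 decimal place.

123.4 sabins

Equivalent absorption area: A₁ = 144·0.10 + 200.1·0.54 + 144·0.03 = 126.774 m^2.
For T = 0.38 s, need A₂ = 0.161·V/T = 0.161·590.4/0.38 = 250.143 sabins.
Shortfall: 250.143 − 126.774 = 123.4 sabins.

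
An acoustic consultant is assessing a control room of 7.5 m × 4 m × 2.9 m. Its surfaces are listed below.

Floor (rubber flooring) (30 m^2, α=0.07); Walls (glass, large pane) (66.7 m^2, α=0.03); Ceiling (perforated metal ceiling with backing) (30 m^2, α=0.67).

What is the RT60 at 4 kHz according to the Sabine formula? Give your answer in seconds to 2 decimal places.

0.58 s

Equivalent absorption area: A = 30·0.07 + 66.7·0.03 + 30·0.67 = 24.201 m^2.
Room volume: 87 m³.
Sabine: RT60 = 0.161 × 87 / 24.201 = 0.58 s.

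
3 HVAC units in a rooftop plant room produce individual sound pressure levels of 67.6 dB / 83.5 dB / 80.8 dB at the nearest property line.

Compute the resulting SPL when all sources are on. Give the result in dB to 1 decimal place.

Σ 10^(Lᵢ/10) = 3.499e+08.
Combined level = 10 log₁₀(3.499e+08) = 85.4 dB.

85.4 dB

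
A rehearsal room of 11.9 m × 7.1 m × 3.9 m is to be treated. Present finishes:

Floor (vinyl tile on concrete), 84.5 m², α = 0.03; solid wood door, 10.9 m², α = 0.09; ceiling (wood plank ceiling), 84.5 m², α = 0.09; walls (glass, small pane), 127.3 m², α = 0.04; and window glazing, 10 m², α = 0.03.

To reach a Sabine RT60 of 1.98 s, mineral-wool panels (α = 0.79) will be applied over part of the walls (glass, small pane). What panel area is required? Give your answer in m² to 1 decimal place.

A₁ = Σ Sᵢαᵢ = 84.5*0.03 + 10.9*0.09 + 84.5*0.09 + 127.3*0.04 + 10*0.03 = 16.513 sabins.
V = 329.511 m³. Target absorption A₂ = 0.161 × 329.511 / 1.98 = 26.794 sabins.
ΔA needed = 26.794 − 16.513 = 10.281 sabins.
Each m² of panel replacing the walls (glass, small pane) adds (0.79 − 0.04) = 0.75 sabins.
Panel area = 10.281 / 0.75 = 13.7 m².

13.7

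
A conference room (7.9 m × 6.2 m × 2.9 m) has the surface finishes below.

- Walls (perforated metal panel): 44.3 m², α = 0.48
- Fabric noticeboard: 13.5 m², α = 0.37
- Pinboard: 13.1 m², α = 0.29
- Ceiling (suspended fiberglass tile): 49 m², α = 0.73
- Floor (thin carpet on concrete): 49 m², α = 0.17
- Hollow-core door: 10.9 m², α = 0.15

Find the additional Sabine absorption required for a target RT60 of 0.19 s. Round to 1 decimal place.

44.6 sabins

Summing Sᵢαᵢ: 21.264 + 4.995 + 3.799 + 35.770 + 8.330 + 1.635 → A₁ = 75.793 sabins.
For T = 0.19 s, need A₂ = 0.161·V/T = 0.161·142.042/0.19 = 120.362 sabins.
ΔA = A₂ − A₁ = 120.362 − 75.793 = 44.6 sabins.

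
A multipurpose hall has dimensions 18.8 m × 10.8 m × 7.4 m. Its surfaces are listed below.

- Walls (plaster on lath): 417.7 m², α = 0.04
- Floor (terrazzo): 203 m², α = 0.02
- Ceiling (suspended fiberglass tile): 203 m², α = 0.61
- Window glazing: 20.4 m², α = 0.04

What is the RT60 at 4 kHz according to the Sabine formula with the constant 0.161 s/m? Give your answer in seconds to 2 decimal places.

Equivalent absorption area: A = 417.7×0.04 + 203×0.02 + 203×0.61 + 20.4×0.04 = 145.414 m².
Room volume: 1502.496 m³.
RT60 = 0.161 · V / A = 0.161 × 1502.496 / 145.414 = 1.66 s.

1.66 seconds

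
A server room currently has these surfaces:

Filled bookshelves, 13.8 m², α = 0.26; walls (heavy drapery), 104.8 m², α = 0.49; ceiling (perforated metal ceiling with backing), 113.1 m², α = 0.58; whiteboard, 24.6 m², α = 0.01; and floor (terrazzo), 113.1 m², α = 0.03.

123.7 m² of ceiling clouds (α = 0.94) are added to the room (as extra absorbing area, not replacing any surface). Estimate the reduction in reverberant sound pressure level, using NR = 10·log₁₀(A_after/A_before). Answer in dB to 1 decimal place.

2.9 dB

Total absorption A_before = 13.8*0.26 + 104.8*0.49 + 113.1*0.58 + 24.6*0.01 + 113.1*0.03
  = 3.588 + 51.352 + 65.598 + 0.246 + 3.393 = 124.177 m² sabins.
Added absorption = 123.7 × 0.94 = 116.278 sabins.
New total A_after = 240.455 sabins.
Reduction = 10 log₁₀(A_after/A_before) = 10 log₁₀(1.9364) = 2.9 dB.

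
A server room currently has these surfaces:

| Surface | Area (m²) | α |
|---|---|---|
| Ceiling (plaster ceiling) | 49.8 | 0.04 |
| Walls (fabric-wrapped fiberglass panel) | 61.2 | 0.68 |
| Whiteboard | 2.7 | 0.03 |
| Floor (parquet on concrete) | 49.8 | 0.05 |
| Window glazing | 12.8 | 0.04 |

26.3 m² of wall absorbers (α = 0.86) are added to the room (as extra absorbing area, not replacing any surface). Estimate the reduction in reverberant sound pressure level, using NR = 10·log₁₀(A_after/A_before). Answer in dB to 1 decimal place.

1.7 dB

Summing Sᵢαᵢ: 1.992 + 41.616 + 0.081 + 2.490 + 0.512 → A_before = 46.691 sabins.
Added absorption = 26.3 × 0.86 = 22.618 sabins.
A_after = 46.691 + 22.618 = 69.309 sabins.
NR = 10·log₁₀(69.309/46.691) = 1.7 dB.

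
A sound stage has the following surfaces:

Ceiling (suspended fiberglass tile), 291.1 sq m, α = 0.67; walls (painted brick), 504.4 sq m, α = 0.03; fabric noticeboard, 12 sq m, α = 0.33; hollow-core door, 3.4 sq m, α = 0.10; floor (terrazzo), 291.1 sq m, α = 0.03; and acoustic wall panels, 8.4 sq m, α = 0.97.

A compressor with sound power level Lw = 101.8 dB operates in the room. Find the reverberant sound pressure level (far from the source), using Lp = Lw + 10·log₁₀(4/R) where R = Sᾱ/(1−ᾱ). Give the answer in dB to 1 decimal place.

83.2 dB

A = 231.350 sabins; S = 1110.4 sq m.
ᾱ = 231.350/1110.4 = 0.2083; R = Sᾱ/(1−ᾱ) = 231.350/(1−0.2083) = 292.219 sq m.
Lp = Lw + 10 log₁₀(4/R) = 101.8 -18.64 = 83.2 dB.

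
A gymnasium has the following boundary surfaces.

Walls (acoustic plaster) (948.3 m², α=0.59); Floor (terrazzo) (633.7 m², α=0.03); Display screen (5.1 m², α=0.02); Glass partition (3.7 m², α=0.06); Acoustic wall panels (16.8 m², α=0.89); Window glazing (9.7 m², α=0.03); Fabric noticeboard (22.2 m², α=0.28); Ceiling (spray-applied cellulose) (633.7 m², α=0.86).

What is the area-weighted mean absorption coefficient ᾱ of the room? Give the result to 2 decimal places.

0.50

S = Σ Sᵢ = 948.3 + 633.7 + 5.1 + 3.7 + 16.8 + 9.7 + 22.2 + 633.7 = 2273.2 m².
Σ(Sᵢαᵢ) = 948.3·0.59 + 633.7·0.03 + 5.1·0.02 + 3.7·0.06 + 16.8·0.89 + 9.7·0.03 + 22.2·0.28 + 633.7·0.86 = 1145.273.
ᾱ = 1145.273 / 2273.2 = 0.50.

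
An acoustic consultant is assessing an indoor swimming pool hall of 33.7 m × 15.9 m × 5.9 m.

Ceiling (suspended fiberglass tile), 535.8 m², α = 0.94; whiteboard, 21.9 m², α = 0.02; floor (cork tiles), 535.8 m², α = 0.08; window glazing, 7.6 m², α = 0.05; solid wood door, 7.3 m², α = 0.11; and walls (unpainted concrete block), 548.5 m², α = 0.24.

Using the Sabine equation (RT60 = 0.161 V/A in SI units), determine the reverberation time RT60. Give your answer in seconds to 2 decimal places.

0.75 s

A = Σ Sᵢαᵢ = 535.8×0.94 + 21.9×0.02 + 535.8×0.08 + 7.6×0.05 + 7.3×0.11 + 548.5×0.24 = 679.777 sabins.
Volume V = 33.7 × 15.9 × 5.9 = 3161.397 m³.
T = 0.161 V/A = 0.161·3161.397/679.777 = 0.75 s.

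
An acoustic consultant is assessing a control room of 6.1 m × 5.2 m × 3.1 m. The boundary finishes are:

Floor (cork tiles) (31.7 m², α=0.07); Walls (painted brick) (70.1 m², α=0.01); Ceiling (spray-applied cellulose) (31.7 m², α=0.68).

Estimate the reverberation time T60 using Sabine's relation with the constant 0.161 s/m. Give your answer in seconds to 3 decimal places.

0.647 seconds

Equivalent absorption area: A = 31.7×0.07 + 70.1×0.01 + 31.7×0.68 = 24.476 m².
Volume V = 6.1 × 5.2 × 3.1 = 98.332 m³.
T = 0.161 V/A = 0.161·98.332/24.476 = 0.647 s.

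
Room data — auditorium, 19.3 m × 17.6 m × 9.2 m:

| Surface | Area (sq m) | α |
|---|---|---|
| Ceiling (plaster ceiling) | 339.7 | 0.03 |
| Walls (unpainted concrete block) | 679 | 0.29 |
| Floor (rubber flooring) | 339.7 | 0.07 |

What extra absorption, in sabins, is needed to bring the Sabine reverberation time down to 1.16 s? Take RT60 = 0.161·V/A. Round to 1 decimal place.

202.9 sabins

Equivalent absorption area: A₁ = 339.7*0.03 + 679*0.29 + 339.7*0.07 = 230.880 sq m.
Target A₂ = 0.161·3125.056/1.16 = 433.736 sabins (V = 3125.056 m³).
Additional absorption ΔA = 433.736 − 230.880 = 202.9 sabins.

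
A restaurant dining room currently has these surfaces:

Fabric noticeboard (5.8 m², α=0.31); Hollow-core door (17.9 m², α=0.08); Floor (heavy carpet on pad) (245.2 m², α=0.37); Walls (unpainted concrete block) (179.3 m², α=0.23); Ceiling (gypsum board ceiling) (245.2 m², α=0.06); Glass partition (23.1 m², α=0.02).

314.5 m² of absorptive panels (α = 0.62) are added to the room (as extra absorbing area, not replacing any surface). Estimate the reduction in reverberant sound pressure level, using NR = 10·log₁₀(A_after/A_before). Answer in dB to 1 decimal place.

3.6 dB

Equivalent absorption area: A_before = 5.8·0.31 + 17.9·0.08 + 245.2·0.37 + 179.3·0.23 + 245.2·0.06 + 23.1·0.02 = 150.367 m².
Added absorption = 314.5 × 0.62 = 194.990 sabins.
A_after = 150.367 + 194.990 = 345.357 sabins.
Reduction = 10 log₁₀(A_after/A_before) = 10 log₁₀(2.2968) = 3.6 dB.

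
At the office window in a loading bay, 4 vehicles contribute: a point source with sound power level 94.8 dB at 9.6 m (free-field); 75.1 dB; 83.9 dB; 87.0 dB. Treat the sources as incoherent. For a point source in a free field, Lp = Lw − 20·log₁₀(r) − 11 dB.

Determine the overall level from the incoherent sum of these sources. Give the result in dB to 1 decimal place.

Source at 9.6 m: Lp = 94.8 − 20·log₁₀(9.6) − 11 = 64.2 dB.
Converting to relative power and adding: 10^(64.2/10) + 10^(75.1/10) + 10^(83.9/10) + 10^(87.0/10) = 7.816e+08.
Back to dB: 10·log₁₀ Σ = 88.9 dB.

88.9 dB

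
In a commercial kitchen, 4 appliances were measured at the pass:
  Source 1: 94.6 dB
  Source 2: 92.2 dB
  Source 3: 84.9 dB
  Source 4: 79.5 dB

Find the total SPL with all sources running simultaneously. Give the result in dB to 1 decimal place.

Σ 10^(Lᵢ/10) = 4.942e+09.
Combined level = 10 log₁₀(4.942e+09) = 96.9 dB.

96.9 dB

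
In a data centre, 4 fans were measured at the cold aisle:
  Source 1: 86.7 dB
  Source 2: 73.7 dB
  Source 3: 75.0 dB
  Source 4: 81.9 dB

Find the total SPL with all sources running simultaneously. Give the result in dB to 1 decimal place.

Converting to relative power and adding: 10^(86.7/10) + 10^(73.7/10) + 10^(75.0/10) + 10^(81.9/10) = 6.777e+08.
Back to dB: 10·log₁₀ Σ = 88.3 dB.

88.3 dB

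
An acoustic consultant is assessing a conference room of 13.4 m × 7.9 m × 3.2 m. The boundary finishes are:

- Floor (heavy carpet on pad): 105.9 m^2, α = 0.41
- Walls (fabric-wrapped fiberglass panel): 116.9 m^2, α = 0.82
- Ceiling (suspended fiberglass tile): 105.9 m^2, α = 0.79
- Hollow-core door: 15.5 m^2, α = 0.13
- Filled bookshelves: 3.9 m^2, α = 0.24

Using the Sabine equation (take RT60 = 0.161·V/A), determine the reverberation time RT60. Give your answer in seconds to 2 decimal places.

0.24 seconds

Total absorption A = 105.9*0.41 + 116.9*0.82 + 105.9*0.79 + 15.5*0.13 + 3.9*0.24
  = 43.419 + 95.858 + 83.661 + 2.015 + 0.936 = 225.889 m^2 sabins.
Room volume: 338.752 m³.
Sabine: RT60 = 0.161 × 338.752 / 225.889 = 0.24 s.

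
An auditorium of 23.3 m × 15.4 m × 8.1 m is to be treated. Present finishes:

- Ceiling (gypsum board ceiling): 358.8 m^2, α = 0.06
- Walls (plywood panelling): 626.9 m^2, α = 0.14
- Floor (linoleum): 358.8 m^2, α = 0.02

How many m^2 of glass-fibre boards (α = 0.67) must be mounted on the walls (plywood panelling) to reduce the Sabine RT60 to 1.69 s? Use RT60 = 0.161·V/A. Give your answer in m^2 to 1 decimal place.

302.7

Total absorption A₁ = 358.8·0.06 + 626.9·0.14 + 358.8·0.02
  = 21.528 + 87.766 + 7.176 = 116.470 m^2 sabins.
V = 2906.442 m³. Target absorption A₂ = 0.161 × 2906.442 / 1.69 = 276.886 sabins.
ΔA needed = 276.886 − 116.470 = 160.416 sabins.
Net gain per m^2: Δα = 0.67 − 0.14 = 0.53.
Panel area = 160.416 / 0.53 = 302.7 m^2.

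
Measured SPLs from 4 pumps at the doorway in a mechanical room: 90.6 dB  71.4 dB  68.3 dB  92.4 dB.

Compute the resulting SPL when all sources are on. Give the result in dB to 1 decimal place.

94.6 dB

Converting to relative power and adding: 10^(90.6/10) + 10^(71.4/10) + 10^(68.3/10) + 10^(92.4/10) = 2.907e+09.
Combined level = 10 log₁₀(2.907e+09) = 94.6 dB.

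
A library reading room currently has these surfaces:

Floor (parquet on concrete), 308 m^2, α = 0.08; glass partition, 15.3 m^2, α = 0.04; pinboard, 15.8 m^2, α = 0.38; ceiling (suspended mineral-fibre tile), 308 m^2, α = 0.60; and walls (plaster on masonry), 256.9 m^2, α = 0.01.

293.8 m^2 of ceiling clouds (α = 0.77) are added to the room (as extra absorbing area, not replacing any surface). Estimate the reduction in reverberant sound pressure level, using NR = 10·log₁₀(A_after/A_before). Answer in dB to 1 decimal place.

A_before = Σ Sᵢαᵢ = 308·0.08 + 15.3·0.04 + 15.8·0.38 + 308·0.60 + 256.9·0.01 = 218.625 sabins.
Treatment contributes 293.8·0.77 = 226.226 sabins.
A_after = 218.625 + 226.226 = 444.851 sabins.
NR = 10·log₁₀(444.851/218.625) = 3.1 dB.

3.1 dB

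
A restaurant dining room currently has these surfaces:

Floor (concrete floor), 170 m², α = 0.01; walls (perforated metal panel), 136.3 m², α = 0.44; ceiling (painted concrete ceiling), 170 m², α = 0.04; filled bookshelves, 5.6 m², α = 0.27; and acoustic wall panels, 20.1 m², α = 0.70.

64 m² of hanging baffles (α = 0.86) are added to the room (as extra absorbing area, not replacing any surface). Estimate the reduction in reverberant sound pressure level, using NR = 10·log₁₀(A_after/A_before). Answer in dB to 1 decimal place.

2.2 dB

Equivalent absorption area: A_before = 170·0.01 + 136.3·0.44 + 170·0.04 + 5.6·0.27 + 20.1·0.70 = 84.054 m².
Treatment contributes 64·0.86 = 55.040 sabins.
A_after = 84.054 + 55.040 = 139.094 sabins.
NR = 10·log₁₀(139.094/84.054) = 2.2 dB.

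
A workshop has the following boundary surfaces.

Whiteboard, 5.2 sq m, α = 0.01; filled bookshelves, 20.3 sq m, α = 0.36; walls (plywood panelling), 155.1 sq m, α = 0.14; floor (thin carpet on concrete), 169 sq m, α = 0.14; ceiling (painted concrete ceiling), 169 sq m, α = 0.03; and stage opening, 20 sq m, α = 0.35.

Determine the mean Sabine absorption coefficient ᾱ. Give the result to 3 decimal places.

Total surface area S = 538.6 sq m.
Weighted sum Σ Sα = 64.804.
ᾱ = A/S = 0.120.

0.120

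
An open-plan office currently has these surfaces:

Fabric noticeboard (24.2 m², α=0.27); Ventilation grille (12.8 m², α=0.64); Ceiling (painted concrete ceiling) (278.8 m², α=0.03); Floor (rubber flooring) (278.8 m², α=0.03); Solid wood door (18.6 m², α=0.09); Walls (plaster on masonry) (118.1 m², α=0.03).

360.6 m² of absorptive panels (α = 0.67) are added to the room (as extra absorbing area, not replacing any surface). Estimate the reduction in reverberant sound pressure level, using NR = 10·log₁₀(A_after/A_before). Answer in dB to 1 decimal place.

8.8 dB

A_before = Σ Sᵢαᵢ = 24.2*0.27 + 12.8*0.64 + 278.8*0.03 + 278.8*0.03 + 18.6*0.09 + 118.1*0.03 = 36.671 sabins.
Treatment contributes 360.6·0.67 = 241.602 sabins.
A_after = 36.671 + 241.602 = 278.273 sabins.
Reduction = 10 log₁₀(A_after/A_before) = 10 log₁₀(7.5884) = 8.8 dB.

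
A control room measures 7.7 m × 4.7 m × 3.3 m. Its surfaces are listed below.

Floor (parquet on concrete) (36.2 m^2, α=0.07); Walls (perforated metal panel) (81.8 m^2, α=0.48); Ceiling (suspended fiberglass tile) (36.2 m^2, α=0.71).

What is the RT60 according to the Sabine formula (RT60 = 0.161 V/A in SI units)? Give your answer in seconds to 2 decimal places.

0.28 s

A = Σ Sᵢαᵢ = 36.2·0.07 + 81.8·0.48 + 36.2·0.71 = 67.500 sabins.
Room volume: 119.427 m³.
T = 0.161 V/A = 0.161·119.427/67.500 = 0.28 s.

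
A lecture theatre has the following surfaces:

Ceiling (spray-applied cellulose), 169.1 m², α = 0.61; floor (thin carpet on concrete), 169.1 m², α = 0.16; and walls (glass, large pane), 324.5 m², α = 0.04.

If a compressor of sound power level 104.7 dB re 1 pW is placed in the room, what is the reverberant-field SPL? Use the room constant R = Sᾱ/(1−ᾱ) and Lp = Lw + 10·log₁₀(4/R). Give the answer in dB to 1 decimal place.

Σ(Sᵢαᵢ) = 169.1×0.61 + 169.1×0.16 + 324.5×0.04 = 143.187; total area S = 662.7 m².
ᾱ = 0.2161, so room constant R = A/(1−ᾱ) = 182.660 m².
Lp = Lw + 10 log₁₀(4/R) = 104.7 -16.60 = 88.1 dB.

88.1 dB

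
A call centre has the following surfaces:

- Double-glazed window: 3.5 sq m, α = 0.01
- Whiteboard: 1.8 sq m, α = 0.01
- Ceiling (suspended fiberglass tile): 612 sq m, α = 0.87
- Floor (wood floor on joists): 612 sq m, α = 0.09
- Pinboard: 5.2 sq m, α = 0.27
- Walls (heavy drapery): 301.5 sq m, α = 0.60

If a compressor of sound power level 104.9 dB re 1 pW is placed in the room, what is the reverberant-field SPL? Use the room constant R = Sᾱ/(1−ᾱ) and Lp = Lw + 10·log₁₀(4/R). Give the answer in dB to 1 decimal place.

79.0 dB

A = 769.877 sabins; S = 1536.0 sq m.
ᾱ = 0.5012, so room constant R = A/(1−ᾱ) = 1543.458 sq m.
Lp = Lw + 10 log₁₀(4/R) = 104.9 -25.86 = 79.0 dB.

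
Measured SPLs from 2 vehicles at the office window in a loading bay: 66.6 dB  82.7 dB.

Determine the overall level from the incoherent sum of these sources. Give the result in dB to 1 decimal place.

82.8 dB

Converting to relative power and adding: 10^(66.6/10) + 10^(82.7/10) = 1.908e+08.
L_total = 10·log₁₀(1.908e+08) = 82.8 dB.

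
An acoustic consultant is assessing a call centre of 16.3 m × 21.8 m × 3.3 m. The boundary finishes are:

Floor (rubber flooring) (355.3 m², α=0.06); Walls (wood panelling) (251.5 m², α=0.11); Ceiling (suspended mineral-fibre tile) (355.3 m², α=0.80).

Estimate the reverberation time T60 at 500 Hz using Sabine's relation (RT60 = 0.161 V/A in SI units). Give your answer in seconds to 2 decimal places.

A = Σ Sᵢαᵢ = 355.3·0.06 + 251.5·0.11 + 355.3·0.80 = 333.223 sabins.
Volume V = 16.3 × 21.8 × 3.3 = 1172.622 m³.
Sabine: RT60 = 0.161 × 1172.622 / 333.223 = 0.57 s.

0.57 s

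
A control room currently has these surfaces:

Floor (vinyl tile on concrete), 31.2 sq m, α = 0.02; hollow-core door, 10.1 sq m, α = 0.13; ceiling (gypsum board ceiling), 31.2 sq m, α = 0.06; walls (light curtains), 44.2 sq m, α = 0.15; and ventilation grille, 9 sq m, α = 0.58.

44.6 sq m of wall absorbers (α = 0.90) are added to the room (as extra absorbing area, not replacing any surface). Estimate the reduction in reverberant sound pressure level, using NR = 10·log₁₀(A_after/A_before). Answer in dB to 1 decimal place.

Total absorption A_before = 31.2*0.02 + 10.1*0.13 + 31.2*0.06 + 44.2*0.15 + 9*0.58
  = 0.624 + 1.313 + 1.872 + 6.630 + 5.220 = 15.659 sq m sabins.
Treatment contributes 44.6·0.90 = 40.140 sabins.
New total A_after = 55.799 sabins.
NR = 10·log₁₀(55.799/15.659) = 5.5 dB.

5.5 dB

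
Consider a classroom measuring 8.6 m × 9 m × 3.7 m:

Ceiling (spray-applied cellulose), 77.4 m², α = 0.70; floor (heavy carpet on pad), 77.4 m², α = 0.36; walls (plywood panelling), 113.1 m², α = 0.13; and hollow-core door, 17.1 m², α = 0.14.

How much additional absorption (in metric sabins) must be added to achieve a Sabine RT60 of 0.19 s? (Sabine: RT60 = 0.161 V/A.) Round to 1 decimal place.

143.5 sabins

Summing Sᵢαᵢ: 54.180 + 27.864 + 14.703 + 2.394 → A₁ = 99.141 sabins.
Target A₂ = 0.161·286.38/0.19 = 242.669 sabins (V = 286.38 m³).
Shortfall: 242.669 − 99.141 = 143.5 sabins.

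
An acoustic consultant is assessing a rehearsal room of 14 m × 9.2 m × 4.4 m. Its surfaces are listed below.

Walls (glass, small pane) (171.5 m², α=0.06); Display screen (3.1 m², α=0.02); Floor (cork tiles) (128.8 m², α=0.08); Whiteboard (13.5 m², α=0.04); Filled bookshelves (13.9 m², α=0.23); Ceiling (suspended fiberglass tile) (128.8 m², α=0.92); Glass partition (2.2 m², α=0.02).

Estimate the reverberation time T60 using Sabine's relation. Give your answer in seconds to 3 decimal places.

0.638 seconds

Summing Sᵢαᵢ: 10.290 + 0.062 + 10.304 + 0.540 + 3.197 + 118.496 + 0.044 → A = 142.933 sabins.
Volume V = 14 × 9.2 × 4.4 = 566.72 m³.
Sabine: RT60 = 0.161 × 566.72 / 142.933 = 0.638 s.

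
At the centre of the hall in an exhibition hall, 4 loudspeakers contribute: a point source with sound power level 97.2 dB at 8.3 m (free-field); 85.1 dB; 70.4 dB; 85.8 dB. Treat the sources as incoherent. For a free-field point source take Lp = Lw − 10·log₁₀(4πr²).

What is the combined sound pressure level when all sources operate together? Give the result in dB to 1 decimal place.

88.6 dB

Source at 8.3 m: Lp = 97.2 − 10·log₁₀(4π·8.3²) = 97.2 − 10·log₁₀(865.697) = 67.8 dB.
Converting to relative power and adding: 10^(67.8/10) + 10^(85.1/10) + 10^(70.4/10) + 10^(85.8/10) = 7.208e+08.
L_total = 10·log₁₀(7.208e+08) = 88.6 dB.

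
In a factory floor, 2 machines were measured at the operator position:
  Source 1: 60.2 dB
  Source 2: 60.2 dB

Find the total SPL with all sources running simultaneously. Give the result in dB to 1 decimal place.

63.2 dB

Converting to relative power and adding: 10^(60.2/10) + 10^(60.2/10) = 2.094e+06.
L_total = 10·log₁₀(2.094e+06) = 63.2 dB.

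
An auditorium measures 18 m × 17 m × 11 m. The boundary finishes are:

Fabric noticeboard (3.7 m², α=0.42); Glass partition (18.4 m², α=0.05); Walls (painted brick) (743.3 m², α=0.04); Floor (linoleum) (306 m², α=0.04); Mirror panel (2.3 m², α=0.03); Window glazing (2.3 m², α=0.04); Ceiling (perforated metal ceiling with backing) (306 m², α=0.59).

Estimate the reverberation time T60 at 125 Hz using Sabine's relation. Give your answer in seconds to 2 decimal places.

2.41 s

Total absorption A = 3.7*0.42 + 18.4*0.05 + 743.3*0.04 + 306*0.04 + 2.3*0.03 + 2.3*0.04 + 306*0.59
  = 1.554 + 0.920 + 29.732 + 12.240 + 0.069 + 0.092 + 180.540 = 225.147 m² sabins.
Volume V = 18 × 17 × 11 = 3366 m³.
Sabine: RT60 = 0.161 × 3366 / 225.147 = 2.41 s.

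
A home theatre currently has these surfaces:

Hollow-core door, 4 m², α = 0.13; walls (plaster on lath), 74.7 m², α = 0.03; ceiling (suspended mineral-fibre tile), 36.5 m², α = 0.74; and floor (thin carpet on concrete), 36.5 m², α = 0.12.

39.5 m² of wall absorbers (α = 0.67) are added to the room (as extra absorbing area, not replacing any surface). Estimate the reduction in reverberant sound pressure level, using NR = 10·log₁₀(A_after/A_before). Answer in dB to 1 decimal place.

Total absorption A_before = 4·0.13 + 74.7·0.03 + 36.5·0.74 + 36.5·0.12
  = 0.520 + 2.241 + 27.010 + 4.380 = 34.151 m² sabins.
Added absorption = 39.5 × 0.67 = 26.465 sabins.
New total A_after = 60.616 sabins.
NR = 10·log₁₀(60.616/34.151) = 2.5 dB.

2.5 dB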